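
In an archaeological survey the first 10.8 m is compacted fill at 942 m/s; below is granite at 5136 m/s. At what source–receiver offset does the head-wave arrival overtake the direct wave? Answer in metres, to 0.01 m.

x_cross = 2h·√((V₂+V₁)/(V₂−V₁)).
(V₂+V₁)/(V₂−V₁) = (5136+942)/(5136−942) = 1.4492; √ = 1.2038.
x_cross = 2·10.8·1.2038 = 26.00 m.

26.00 m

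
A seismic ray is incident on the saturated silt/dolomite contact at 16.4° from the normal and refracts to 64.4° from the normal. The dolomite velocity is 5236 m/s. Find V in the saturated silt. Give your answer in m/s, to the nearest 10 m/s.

1640 m/s

Snell's law: sin 16.4°/V₁ = sin 64.4°/V₂.
V₁ = V₂·sin 16.4°/sin 64.4° = 5236 × 0.3131 = 1639.26 m/s.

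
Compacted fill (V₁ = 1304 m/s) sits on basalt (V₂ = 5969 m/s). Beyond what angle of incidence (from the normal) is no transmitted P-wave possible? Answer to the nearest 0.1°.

At critical incidence the refracted ray runs along the interface (θ₂ = 90°), so sin θ_c = V₁/V₂.
θ_c = arcsin(1304/5969) = arcsin 0.2185 = 12.62°.

12.6°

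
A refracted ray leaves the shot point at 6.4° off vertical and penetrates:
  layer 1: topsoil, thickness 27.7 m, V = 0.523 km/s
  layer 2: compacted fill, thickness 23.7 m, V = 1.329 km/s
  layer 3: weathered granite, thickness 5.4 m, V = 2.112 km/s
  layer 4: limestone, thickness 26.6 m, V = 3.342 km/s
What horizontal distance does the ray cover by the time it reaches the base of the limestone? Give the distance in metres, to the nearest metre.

Apply Snell's law at each interface; in layer i the horizontal offset is hᵢ·tan θᵢ.
Layer 1: θ = 6.40°; offset = 27.7·tan 6.40° = 3.107 m.
Layer 2: sin θ = 1.329·sin 6.4°/0.523 = 0.2833, θ = 16.45°; offset = 23.7·tan 16.45° = 7.000 m.
Layer 3: sin θ = 2.112·sin 6.4°/0.523 = 0.4501, θ = 26.75°; offset = 5.4·tan 26.75° = 2.722 m.
Layer 4: sin θ = 3.342·sin 6.4°/0.523 = 0.7123, θ = 45.42°; offset = 26.6·tan 45.42° = 26.995 m.
Total horizontal offset = 39.824 m.

40 m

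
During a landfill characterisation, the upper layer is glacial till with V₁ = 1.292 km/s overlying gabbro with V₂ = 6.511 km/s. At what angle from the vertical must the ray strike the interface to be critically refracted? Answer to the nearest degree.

11°

Critical incidence: sin θ_c = V₁/V₂ = 1.292/6.511 = 0.1984.
θ_c = arcsin 0.1984 = 11.45°.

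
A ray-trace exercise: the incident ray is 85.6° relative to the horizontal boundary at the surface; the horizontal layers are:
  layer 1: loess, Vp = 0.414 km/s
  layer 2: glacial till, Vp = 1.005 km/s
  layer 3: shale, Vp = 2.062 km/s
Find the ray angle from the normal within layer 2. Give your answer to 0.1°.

10.7°

From the normal: θ₁ = 90° − 85.6° = 4.4°.
Snell's law across each interface conserves sin θ / V, so sin θ_2 = V_2·sin θ₁/V₁.
sin θ_2 = 1.005 × sin 4.4° / 0.414 = 0.1862.
θ_2 = 10.73° from the vertical.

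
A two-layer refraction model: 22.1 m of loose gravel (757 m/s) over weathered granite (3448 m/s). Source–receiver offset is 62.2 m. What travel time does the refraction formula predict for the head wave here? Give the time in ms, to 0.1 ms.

θ_c = arcsin(V₁/V₂) = arcsin(757/3448) = 12.68°, cos θ_c = 0.9756.
Intercept time tᵢ = 2h cos θ_c / V₁ = 2·22.1·0.9756/757 = 0.05696 s.
t = x/V₂ + tᵢ = 62.2/3448 + 0.05696 = 0.07500 s.

75.0 ms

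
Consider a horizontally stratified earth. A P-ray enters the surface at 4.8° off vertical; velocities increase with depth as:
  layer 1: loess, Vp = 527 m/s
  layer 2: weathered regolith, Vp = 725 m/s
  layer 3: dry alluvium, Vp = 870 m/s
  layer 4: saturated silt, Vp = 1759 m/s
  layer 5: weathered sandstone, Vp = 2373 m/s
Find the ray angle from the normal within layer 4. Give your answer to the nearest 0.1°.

16.2°

Snell's law across each interface conserves sin θ / V, so sin θ_4 = V_4·sin θ₁/V₁.
sin θ_4 = 1759 × sin 4.8° / 527 = 0.2793.
θ_4 = arcsin 0.2793 = 16.22°.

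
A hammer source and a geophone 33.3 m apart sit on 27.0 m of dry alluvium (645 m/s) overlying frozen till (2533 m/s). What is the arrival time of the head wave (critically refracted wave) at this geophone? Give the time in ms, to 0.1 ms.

94.1 ms

t = x/V₂ + 2h·√(V₂²−V₁²)/(V₁V₂).
√(V₂²−V₁²) = √(2533²−645²) = 2449.5 m/s; delay term = 2·27.0·2449.5/(645·2533) = 0.08096 s.
t = 33.3/2533 + 0.08096 = 0.09411 s.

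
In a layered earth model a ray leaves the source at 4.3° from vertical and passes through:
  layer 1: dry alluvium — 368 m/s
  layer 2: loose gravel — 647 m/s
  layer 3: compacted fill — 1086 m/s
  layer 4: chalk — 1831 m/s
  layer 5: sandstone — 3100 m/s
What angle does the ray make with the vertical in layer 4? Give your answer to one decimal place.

Ray parameter p = sin 4.3° / 368 = 2.0375e-04 s/m.
sin θ_4 = p·V_4 = 2.0375e-04 × 1831 = 0.3731.
θ_4 = arcsin 0.3731 = 21.90°.

21.9°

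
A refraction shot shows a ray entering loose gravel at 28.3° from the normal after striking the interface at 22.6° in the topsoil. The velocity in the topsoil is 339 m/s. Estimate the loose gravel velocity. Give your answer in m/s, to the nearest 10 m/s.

420 m/s

sin 22.6° = 0.3843; sin 28.3° = 0.4741.
V₂ = V₁·(sin θ₂/sin θ₁) = 339·(0.4741/0.3843) = 418.21 m/s.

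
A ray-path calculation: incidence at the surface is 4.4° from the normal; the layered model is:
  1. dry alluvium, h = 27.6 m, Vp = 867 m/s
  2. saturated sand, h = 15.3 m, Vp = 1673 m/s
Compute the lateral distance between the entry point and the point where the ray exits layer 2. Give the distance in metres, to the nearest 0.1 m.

Apply Snell's law at each interface; in layer i the horizontal offset is hᵢ·tan θᵢ.
Layer 1: θ = 4.40°; offset = 27.6·tan 4.40° = 2.124 m.
Layer 2: sin θ = 1673·sin 4.4°/867 = 0.1480, θ = 8.51°; offset = 15.3·tan 8.51° = 2.290 m.
Summing the layer offsets gives 4.414 m.

4.4 m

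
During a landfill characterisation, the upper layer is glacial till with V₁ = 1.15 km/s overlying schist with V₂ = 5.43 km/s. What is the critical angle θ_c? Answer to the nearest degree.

12°

Critical incidence: sin θ_c = V₁/V₂ = 1.15/5.43 = 0.2118.
θ_c = arcsin 0.2118 = 12.23°.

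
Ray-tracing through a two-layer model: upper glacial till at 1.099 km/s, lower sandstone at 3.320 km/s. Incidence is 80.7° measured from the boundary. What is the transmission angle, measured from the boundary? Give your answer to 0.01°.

Convert to the normal: θ₁ = 90° − 80.7° = 9.3°.
Snell's law: sin θ₂ = (V₂/V₁)·sin θ₁ = (3.320/1.099)·sin 9.3° = 0.4882.
θ₂ = sin⁻¹(0.4882) = 29.22° (from vertical).
From the interface: 90° − 29.22° = 60.78°.

60.78°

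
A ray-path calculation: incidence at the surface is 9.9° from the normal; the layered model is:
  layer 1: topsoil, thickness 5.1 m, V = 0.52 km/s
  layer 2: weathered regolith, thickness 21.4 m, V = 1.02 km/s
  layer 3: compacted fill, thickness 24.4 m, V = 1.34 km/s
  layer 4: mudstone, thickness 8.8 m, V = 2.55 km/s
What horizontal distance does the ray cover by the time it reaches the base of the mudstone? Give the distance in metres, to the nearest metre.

34 m

Apply Snell's law at each interface; in layer i the horizontal offset is hᵢ·tan θᵢ.
Layer 1: θ = 9.90°; offset = 5.1·tan 9.90° = 0.890 m.
Layer 2: sin θ = 1.02·sin 9.9°/0.52 = 0.3372, θ = 19.71°; offset = 21.4·tan 19.71° = 7.666 m.
Layer 3: sin θ = 1.34·sin 9.9°/0.52 = 0.4430, θ = 26.30°; offset = 24.4·tan 26.30° = 12.058 m.
Layer 4: sin θ = 2.55·sin 9.9°/0.52 = 0.8431, θ = 57.47°; offset = 8.8·tan 57.47° = 13.798 m.
Total horizontal offset = 34.412 m.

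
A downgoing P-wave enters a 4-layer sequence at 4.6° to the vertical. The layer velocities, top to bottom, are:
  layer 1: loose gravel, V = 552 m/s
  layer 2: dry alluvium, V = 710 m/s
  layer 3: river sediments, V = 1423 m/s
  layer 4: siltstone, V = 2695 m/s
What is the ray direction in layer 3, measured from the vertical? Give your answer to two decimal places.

11.93°

Snell's law across each interface conserves sin θ / V, so sin θ_3 = V_3·sin θ₁/V₁.
sin θ_3 = 1423 × sin 4.6° / 552 = 0.2067.
θ_3 = 11.93° from the vertical.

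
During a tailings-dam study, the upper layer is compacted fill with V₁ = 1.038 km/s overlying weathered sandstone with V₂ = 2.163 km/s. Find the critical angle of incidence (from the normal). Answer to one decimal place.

28.7°

Critical incidence: sin θ_c = V₁/V₂ = 1.038/2.163 = 0.4799.
θ_c = arcsin 0.4799 = 28.68°.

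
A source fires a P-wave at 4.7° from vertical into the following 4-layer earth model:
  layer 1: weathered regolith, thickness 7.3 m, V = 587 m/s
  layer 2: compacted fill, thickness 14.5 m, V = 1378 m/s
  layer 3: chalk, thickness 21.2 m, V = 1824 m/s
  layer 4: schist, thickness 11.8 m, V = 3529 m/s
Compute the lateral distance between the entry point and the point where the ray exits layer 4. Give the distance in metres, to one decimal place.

Apply Snell's law at each interface; in layer i the horizontal offset is hᵢ·tan θᵢ.
Layer 1: θ = 4.70°; offset = 7.3·tan 4.70° = 0.600 m.
Layer 2: sin θ = 1378·sin 4.7°/587 = 0.1924, θ = 11.09°; offset = 14.5·tan 11.09° = 2.842 m.
Layer 3: sin θ = 1824·sin 4.7°/587 = 0.2546, θ = 14.75°; offset = 21.2·tan 14.75° = 5.582 m.
Layer 4: sin θ = 3529·sin 4.7°/587 = 0.4926, θ = 29.51°; offset = 11.8·tan 29.51° = 6.679 m.
Summing the layer offsets gives 15.703 m.

15.7 m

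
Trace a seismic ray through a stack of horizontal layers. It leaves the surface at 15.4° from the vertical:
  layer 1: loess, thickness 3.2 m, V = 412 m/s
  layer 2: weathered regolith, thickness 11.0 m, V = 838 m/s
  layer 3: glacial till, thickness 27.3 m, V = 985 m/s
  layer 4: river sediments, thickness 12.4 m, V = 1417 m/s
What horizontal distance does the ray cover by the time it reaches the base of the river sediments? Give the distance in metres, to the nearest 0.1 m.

58.2 m

Apply Snell's law at each interface; in layer i the horizontal offset is hᵢ·tan θᵢ.
Layer 1: θ = 15.40°; offset = 3.2·tan 15.40° = 0.881 m.
Layer 2: sin θ = 838·sin 15.4°/412 = 0.5401, θ = 32.69°; offset = 11.0·tan 32.69° = 7.060 m.
Layer 3: sin θ = 985·sin 15.4°/412 = 0.6349, θ = 39.41°; offset = 27.3·tan 39.41° = 22.434 m.
Layer 4: sin θ = 1417·sin 15.4°/412 = 0.9133, θ = 65.97°; offset = 12.4·tan 65.97° = 27.812 m.
Summing the layer offsets gives 58.187 m.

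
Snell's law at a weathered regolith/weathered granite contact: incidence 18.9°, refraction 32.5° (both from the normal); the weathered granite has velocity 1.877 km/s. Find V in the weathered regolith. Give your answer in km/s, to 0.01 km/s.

Snell's law: sin 18.9°/V₁ = sin 32.5°/V₂.
V₁ = V₂·sin 18.9°/sin 32.5° = 1.877 × 0.6029 = 1.13 km/s.

1.13 km/s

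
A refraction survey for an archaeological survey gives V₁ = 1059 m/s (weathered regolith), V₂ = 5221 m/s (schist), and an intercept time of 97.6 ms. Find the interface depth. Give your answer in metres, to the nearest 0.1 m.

52.8 m

θ_c = arcsin(1059/5221) = 11.70°; cos θ_c = 0.9792.
tᵢ = 2h cos θ_c/V₁ ⇒ h = tᵢ·V₁/(2 cos θ_c) = 0.0976·1059/(2·0.9792) = 52.78 m.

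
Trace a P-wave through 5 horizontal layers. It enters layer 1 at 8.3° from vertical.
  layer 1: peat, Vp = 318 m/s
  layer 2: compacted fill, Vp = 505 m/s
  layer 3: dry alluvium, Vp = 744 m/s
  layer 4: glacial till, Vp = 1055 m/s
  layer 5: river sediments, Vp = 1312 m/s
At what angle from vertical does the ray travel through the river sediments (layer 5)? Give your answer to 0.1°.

Ray parameter p = sin 8.3° / 318 = 4.5395e-04 s/m.
sin θ_5 = p·V_5 = 4.5395e-04 × 1312 = 0.5956.
θ_5 = 36.55° from the vertical.

36.6°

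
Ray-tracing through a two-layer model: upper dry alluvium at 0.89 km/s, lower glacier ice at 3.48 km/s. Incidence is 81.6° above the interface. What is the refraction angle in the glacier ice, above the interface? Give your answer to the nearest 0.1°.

55.2°

Angle from the normal: 90° − 81.6° = 8.4°.
sin θ₁/V₁ = sin θ₂/V₂ ⇒ sin θ₂ = 3.48·sin 8.4°/0.89 = 3.48·0.1461/0.89 = 0.5712.
θ₂ = arcsin 0.5712 = 34.83° from the normal.
From the interface: 90° − 34.83° = 55.17°.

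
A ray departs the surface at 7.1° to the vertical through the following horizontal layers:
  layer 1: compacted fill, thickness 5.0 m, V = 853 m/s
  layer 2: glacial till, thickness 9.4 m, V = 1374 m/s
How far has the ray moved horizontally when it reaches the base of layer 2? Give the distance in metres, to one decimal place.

Ray parameter p = sin 7.1° / 853 m/s = 1.4490e-04 s/m.
Layer 1: θ = 7.10°; offset = 5.0·tan 7.10° = 0.623 m.
Layer 2: sin θ = p·1374 = 0.1991 → θ = 11.48°; offset = 9.4·tan 11.48° = 1.910 m.
Σ offsets = 2.533 m.

2.5 m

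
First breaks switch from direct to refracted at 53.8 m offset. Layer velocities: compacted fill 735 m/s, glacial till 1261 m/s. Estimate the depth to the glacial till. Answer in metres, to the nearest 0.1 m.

13.8 m

x_cross = 2h·√((V₂+V₁)/(V₂−V₁)) → h = x_cross / (2·√((V₂+V₁)/(V₂−V₁))).
√((V₂+V₁)/(V₂−V₁)) = √((1261+735)/(1261−735)) = 1.9480.
h = 53.8 / (2·1.9480) = 13.81 m.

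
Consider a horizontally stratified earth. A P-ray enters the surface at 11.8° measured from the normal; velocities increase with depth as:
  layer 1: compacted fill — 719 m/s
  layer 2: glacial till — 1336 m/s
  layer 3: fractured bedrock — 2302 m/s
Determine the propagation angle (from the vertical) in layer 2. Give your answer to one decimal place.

22.3°

Snell's law across each interface conserves sin θ / V, so sin θ_2 = V_2·sin θ₁/V₁.
sin θ_2 = 1336 × sin 11.8° / 719 = 0.3800.
θ_2 = arcsin 0.3800 = 22.33°.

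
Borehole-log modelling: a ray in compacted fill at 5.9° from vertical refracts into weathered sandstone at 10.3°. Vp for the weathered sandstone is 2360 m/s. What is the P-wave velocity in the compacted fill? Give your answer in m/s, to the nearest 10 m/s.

1360 m/s

sin 5.9° = 0.1028; sin 10.3° = 0.1788.
V₁ = V₂·(sin θ₁/sin θ₂) = 2360·(0.1028/0.1788) = 1356.75 m/s.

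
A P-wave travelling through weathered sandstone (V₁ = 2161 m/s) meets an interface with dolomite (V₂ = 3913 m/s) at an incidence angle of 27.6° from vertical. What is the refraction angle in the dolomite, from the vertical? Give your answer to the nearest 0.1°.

Snell's law: sin θ₂ = (V₂/V₁)·sin θ₁ = (3913/2161)·sin 27.6° = 0.8389.
θ₂ = arcsin 0.8389 = 57.02° from the normal.

57.0°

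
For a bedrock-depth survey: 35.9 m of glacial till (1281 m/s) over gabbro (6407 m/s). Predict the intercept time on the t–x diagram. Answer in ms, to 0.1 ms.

54.9 ms

θ_c = arcsin(V₁/V₂) = arcsin(1281/6407) = 11.53°; cos θ_c = 0.9798.
tᵢ = 2h·cos θ_c / V₁ = 2·35.9·0.9798 / 1281 = 0.05492 s.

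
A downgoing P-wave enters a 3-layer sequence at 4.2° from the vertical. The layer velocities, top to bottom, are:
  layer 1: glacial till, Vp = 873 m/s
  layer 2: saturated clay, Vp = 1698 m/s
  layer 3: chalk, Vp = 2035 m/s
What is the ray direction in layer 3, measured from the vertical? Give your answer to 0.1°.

Ray parameter p = sin 4.2° / 873 = 8.3893e-05 s/m.
sin θ_3 = p·V_3 = 8.3893e-05 × 2035 = 0.1707.
θ_3 = arcsin 0.1707 = 9.83°.

9.8°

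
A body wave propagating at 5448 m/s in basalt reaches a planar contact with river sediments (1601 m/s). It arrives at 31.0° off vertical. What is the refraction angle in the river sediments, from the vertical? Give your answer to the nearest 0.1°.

8.7°

Snell's law: sin θ₂ = (V₂/V₁)·sin θ₁ = (1601/5448)·sin 31.0° = 0.1514.
θ₂ = sin⁻¹(0.1514) = 8.71° (from vertical).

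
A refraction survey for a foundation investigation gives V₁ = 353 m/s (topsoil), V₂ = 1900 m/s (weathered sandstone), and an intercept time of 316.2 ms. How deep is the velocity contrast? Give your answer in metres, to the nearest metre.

57 m

θ_c = arcsin(353/1900) = 10.71°; cos θ_c = 0.9826.
tᵢ = 2h cos θ_c/V₁ ⇒ h = tᵢ·V₁/(2 cos θ_c) = 0.3162·353/(2·0.9826) = 56.80 m.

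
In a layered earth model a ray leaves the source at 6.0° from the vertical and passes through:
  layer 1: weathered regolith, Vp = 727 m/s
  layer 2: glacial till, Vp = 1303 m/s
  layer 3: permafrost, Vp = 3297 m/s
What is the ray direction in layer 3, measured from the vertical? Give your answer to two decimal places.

Ray parameter p = sin 6.0° / 727 = 1.4378e-04 s/m.
sin θ_3 = p·V_3 = 1.4378e-04 × 3297 = 0.4740.
θ_3 = arcsin 0.4740 = 28.30°.

28.30°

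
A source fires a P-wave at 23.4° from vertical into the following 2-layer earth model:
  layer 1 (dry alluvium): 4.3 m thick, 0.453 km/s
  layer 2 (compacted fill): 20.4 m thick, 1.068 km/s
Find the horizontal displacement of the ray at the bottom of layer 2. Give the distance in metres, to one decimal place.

Ray parameter p = sin 23.4° / 0.453 km/s = 8.7671e-01 s/km.
Layer 1: θ = 23.40°; offset = 4.3·tan 23.40° = 1.861 m.
Layer 2: sin θ = p·1.068 = 0.9363 → θ = 69.44°; offset = 20.4·tan 69.44° = 54.397 m.
Σ offsets = 56.257 m.

56.3 m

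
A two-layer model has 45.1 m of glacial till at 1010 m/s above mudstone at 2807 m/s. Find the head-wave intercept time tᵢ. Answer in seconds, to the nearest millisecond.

0.083 s

θ_c = arcsin(V₁/V₂) = arcsin(1010/2807) = 21.09°; cos θ_c = 0.9330.
tᵢ = 2h·cos θ_c / V₁ = 2·45.1·0.9330 / 1010 = 0.08333 s.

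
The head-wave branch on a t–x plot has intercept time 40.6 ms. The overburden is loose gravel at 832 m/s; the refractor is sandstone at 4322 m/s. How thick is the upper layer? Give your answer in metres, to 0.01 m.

17.21 m

h = tᵢ·V₁·V₂ / (2·√(V₂²−V₁²)).
√(V₂²−V₁²) = √(4322² − 832²) = 4241.2 m/s.
h = 0.0406 s × 832 × 4322 / (2 × 4241.2) = 17.21 m.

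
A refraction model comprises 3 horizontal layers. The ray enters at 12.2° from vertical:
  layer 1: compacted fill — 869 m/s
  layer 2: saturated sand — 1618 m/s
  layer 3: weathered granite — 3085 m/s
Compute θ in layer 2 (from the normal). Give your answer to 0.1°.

Ray parameter p = sin 12.2° / 869 = 2.4318e-04 s/m.
sin θ_2 = p·V_2 = 2.4318e-04 × 1618 = 0.3935.
θ_2 = arcsin 0.3935 = 23.17°.

23.2°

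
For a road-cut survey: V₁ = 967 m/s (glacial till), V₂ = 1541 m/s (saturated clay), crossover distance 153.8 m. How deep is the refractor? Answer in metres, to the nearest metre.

h = (x_cross/2)·√((V₂−V₁)/(V₂+V₁)).
(V₂−V₁)/(V₂+V₁) = (1541−967)/(1541+967) = 0.2289; √ = 0.4784.
h = (153.8/2)·0.4784 = 36.79 m.

37 m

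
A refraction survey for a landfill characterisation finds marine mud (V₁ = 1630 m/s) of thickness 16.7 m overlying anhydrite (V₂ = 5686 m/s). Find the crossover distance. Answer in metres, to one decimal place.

44.9 m

θ_c = arcsin(1630/5686) = 16.66°, so cos θ_c = 0.9580 and tᵢ = 2h cos θ_c/V₁ = 0.0196 s.
At crossover x/V₁ = x/V₂ + tᵢ ⇒ x = tᵢ/(1/V₁ − 1/V₂) = 0.01963/(6.1350e-04 − 1.7587e-04) = 44.86 m.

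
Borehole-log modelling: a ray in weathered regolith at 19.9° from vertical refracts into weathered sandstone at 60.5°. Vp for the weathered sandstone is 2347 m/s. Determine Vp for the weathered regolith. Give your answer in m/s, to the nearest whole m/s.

918 m/s

Snell's law: sin 19.9°/V₁ = sin 60.5°/V₂.
V₁ = V₂·sin 19.9°/sin 60.5° = 2347 × 0.3911 = 917.87 m/s.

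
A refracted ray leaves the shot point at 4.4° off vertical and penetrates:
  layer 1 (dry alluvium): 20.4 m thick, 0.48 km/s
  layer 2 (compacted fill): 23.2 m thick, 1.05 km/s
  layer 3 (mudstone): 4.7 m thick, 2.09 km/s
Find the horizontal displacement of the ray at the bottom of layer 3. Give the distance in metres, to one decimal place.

7.2 m

Apply Snell's law at each interface; in layer i the horizontal offset is hᵢ·tan θᵢ.
Layer 1: θ = 4.40°; offset = 20.4·tan 4.40° = 1.570 m.
Layer 2: sin θ = 1.05·sin 4.4°/0.48 = 0.1678, θ = 9.66°; offset = 23.2·tan 9.66° = 3.950 m.
Layer 3: sin θ = 2.09·sin 4.4°/0.48 = 0.3340, θ = 19.51°; offset = 4.7·tan 19.51° = 1.666 m.
Summing the layer offsets gives 7.185 m.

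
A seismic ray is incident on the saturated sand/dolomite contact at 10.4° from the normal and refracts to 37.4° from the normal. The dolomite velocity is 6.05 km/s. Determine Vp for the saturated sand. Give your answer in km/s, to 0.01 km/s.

Snell's law: sin 10.4°/V₁ = sin 37.4°/V₂.
V₁ = V₂·sin 10.4°/sin 37.4° = 6.05 × 0.2972 = 1.80 km/s.

1.80 km/s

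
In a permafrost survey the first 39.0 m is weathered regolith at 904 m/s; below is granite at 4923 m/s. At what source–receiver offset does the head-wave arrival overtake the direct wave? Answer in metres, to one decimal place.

x_cross = 2h·√((V₂+V₁)/(V₂−V₁)).
(V₂+V₁)/(V₂−V₁) = (4923+904)/(4923−904) = 1.4499; √ = 1.2041.
x_cross = 2·39.0·1.2041 = 93.92 m.

93.9 m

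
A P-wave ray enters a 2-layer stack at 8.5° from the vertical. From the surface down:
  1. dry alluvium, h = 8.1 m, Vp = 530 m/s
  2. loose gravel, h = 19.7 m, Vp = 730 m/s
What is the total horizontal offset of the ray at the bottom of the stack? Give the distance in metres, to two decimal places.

Apply Snell's law at each interface; in layer i the horizontal offset is hᵢ·tan θᵢ.
Layer 1: θ = 8.50°; offset = 8.1·tan 8.50° = 1.2106 m.
Layer 2: sin θ = 730·sin 8.5°/530 = 0.2036, θ = 11.75°; offset = 19.7·tan 11.75° = 4.0964 m.
Σ offsets = 5.3070 m.

5.31 m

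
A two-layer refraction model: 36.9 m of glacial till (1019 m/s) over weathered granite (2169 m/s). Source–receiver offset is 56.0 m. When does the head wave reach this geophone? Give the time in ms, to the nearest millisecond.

90 ms

t = x/V₂ + 2h·√(V₂²−V₁²)/(V₁V₂).
√(V₂²−V₁²) = √(2169²−1019²) = 1914.7 m/s; delay term = 2·36.9·1914.7/(1019·2169) = 0.06393 s.
t = 56.0/2169 + 0.06393 = 0.08975 s.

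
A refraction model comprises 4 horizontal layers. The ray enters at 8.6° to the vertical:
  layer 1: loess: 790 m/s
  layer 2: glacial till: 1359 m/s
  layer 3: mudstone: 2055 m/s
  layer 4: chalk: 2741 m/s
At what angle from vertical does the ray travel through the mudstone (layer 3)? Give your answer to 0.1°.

22.9°

Ray parameter p = sin 8.6° / 790 = 1.8929e-04 s/m.
sin θ_3 = p·V_3 = 1.8929e-04 × 2055 = 0.3890.
θ_3 = arcsin 0.3890 = 22.89°.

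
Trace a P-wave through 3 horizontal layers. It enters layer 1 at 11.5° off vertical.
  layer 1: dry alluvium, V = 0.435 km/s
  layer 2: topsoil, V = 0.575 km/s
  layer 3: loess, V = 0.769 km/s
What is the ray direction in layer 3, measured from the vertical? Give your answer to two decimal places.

Ray parameter p = sin 11.5° / 0.435 = 4.5832e-01 s/km.
sin θ_3 = p·V_3 = 4.5832e-01 × 0.769 = 0.3524.
θ_3 = arcsin 0.3524 = 20.64°.

20.64°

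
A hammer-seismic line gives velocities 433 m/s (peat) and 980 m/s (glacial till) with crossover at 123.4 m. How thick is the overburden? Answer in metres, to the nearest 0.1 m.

h = (x_cross/2)·√((V₂−V₁)/(V₂+V₁)).
(V₂−V₁)/(V₂+V₁) = (980−433)/(980+433) = 0.3871; √ = 0.6222.
h = (123.4/2)·0.6222 = 38.39 m.

38.4 m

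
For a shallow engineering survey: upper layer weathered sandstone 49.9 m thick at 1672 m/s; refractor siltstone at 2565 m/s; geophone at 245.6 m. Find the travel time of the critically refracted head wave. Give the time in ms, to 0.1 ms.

141.0 ms

t = x/V₂ + 2h·√(V₂²−V₁²)/(V₁V₂).
√(V₂²−V₁²) = √(2565²−1672²) = 1945.2 m/s; delay term = 2·49.9·1945.2/(1672·2565) = 0.04526 s.
t = 245.6/2565 + 0.04526 = 0.14102 s.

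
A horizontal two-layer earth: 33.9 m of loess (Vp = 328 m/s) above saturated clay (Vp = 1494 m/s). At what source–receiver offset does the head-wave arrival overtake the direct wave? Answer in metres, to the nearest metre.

x_cross = 2h·√((V₂+V₁)/(V₂−V₁)).
(V₂+V₁)/(V₂−V₁) = (1494+328)/(1494−328) = 1.5626; √ = 1.2500.
x_cross = 2·33.9·1.2500 = 84.75 m.

85 m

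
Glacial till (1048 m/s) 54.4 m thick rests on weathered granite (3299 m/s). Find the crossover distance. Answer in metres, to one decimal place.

151.2 m

x_cross = 2h·√((V₂+V₁)/(V₂−V₁)).
(V₂+V₁)/(V₂−V₁) = (3299+1048)/(3299−1048) = 1.9311; √ = 1.3897.
x_cross = 2·54.4·1.3897 = 151.19 m.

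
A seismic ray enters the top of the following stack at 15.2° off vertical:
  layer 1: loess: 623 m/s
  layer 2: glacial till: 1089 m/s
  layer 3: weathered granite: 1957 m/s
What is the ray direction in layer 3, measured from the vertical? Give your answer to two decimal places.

Snell's law across each interface conserves sin θ / V, so sin θ_3 = V_3·sin θ₁/V₁.
sin θ_3 = 1957 × sin 15.2° / 623 = 0.8236.
θ_3 = 55.45° from the vertical.

55.45°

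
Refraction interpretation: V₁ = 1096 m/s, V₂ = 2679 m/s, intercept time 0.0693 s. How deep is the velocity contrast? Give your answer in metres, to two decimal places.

41.62 m

h = tᵢ·V₁·V₂ / (2·√(V₂²−V₁²)).
√(V₂²−V₁²) = √(2679² − 1096²) = 2444.6 m/s.
h = 0.0693 s × 1096 × 2679 / (2 × 2444.6) = 41.62 m.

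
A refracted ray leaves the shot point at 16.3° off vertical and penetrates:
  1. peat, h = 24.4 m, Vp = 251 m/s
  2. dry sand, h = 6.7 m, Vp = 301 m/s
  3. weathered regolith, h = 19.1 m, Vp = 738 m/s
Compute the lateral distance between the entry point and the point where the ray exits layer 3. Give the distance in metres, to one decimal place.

Ray parameter p = sin 16.3° / 251 m/s = 1.1182e-03 s/m.
Layer 1: θ = 16.30°; offset = 24.4·tan 16.30° = 7.135 m.
Layer 2: sin θ = p·301 = 0.3366 → θ = 19.67°; offset = 6.7·tan 19.67° = 2.395 m.
Layer 3: sin θ = p·738 = 0.8252 → θ = 55.61°; offset = 19.1·tan 55.61° = 27.907 m.
Total horizontal offset = 37.437 m.

37.4 m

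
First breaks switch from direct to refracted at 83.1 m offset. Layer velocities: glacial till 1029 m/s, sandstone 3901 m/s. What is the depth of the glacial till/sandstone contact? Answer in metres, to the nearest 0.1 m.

31.7 m

x_cross = 2h·√((V₂+V₁)/(V₂−V₁)) → h = x_cross / (2·√((V₂+V₁)/(V₂−V₁))).
√((V₂+V₁)/(V₂−V₁)) = √((3901+1029)/(3901−1029)) = 1.3102.
h = 83.1 / (2·1.3102) = 31.71 m.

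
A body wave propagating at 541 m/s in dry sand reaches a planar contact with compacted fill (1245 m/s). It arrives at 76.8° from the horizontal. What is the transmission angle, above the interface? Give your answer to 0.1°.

58.3°

Convert to the normal: θ₁ = 90° − 76.8° = 13.2°.
Snell's law: sin θ₂ = (V₂/V₁)·sin θ₁ = (1245/541)·sin 13.2° = 0.5255.
θ₂ = arcsin 0.5255 = 31.70° from the normal.
From the interface: 90° − 31.70° = 58.30°.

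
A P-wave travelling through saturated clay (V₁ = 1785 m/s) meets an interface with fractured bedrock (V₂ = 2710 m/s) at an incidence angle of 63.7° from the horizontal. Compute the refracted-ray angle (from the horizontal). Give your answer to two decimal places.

47.73°

Angle from the normal: 90° − 63.7° = 26.3°.
Snell's law: sin θ₂ = (V₂/V₁)·sin θ₁ = (2710/1785)·sin 26.3° = 0.6727.
θ₂ = sin⁻¹(0.6727) = 42.27° (from vertical).
From the interface: 90° − 42.27° = 47.73°.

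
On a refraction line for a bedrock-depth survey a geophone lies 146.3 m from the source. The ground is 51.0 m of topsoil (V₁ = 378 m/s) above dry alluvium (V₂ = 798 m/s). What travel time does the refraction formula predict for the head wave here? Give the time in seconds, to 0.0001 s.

0.4210 s

t = x/V₂ + 2h·√(V₂²−V₁²)/(V₁V₂).
√(V₂²−V₁²) = √(798²−378²) = 702.8 m/s; delay term = 2·51.0·702.8/(378·798) = 0.23765 s.
t = 146.3/798 + 0.23765 = 0.42098 s.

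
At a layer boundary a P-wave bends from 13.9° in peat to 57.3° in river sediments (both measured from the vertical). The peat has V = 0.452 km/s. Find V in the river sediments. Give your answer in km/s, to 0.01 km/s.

sin 13.9° = 0.2402; sin 57.3° = 0.8415.
V₂ = V₁·(sin θ₂/sin θ₁) = 0.452·(0.8415/0.2402) = 1.58 km/s.

1.58 km/s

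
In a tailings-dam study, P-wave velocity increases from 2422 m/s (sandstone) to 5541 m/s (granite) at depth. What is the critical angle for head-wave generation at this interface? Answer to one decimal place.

Critical incidence: sin θ_c = V₁/V₂ = 2422/5541 = 0.4371.
θ_c = arcsin 0.4371 = 25.92°.

25.9°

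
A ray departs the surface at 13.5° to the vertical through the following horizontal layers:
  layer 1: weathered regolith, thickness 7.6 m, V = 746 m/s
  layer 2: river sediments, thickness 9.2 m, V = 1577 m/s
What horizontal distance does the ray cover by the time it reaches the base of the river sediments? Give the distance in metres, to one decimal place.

7.0 m

Apply Snell's law at each interface; in layer i the horizontal offset is hᵢ·tan θᵢ.
Layer 1: θ = 13.50°; offset = 7.6·tan 13.50° = 1.825 m.
Layer 2: sin θ = 1577·sin 13.5°/746 = 0.4935, θ = 29.57°; offset = 9.2·tan 29.57° = 5.220 m.
Σ offsets = 7.045 m.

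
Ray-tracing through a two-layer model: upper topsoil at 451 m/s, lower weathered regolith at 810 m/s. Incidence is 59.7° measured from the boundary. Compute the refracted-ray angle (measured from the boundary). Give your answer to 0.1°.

Angle from the normal: 90° − 59.7° = 30.3°.
Snell's law: sin θ₂ = (V₂/V₁)·sin θ₁ = (810/451)·sin 30.3° = 0.9061.
θ₂ = sin⁻¹(0.9061) = 64.98° (from vertical).
From the interface: 90° − 64.98° = 25.02°.

25.0°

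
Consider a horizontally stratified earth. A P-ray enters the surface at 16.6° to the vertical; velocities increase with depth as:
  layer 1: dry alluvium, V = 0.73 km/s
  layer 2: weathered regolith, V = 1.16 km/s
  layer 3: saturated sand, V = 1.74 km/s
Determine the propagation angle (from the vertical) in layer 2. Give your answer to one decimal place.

27.0°

Ray parameter p = sin 16.6° / 0.73 = 3.9135e-01 s/km.
sin θ_2 = p·V_2 = 3.9135e-01 × 1.16 = 0.4540.
θ_2 = 27.00° from the vertical.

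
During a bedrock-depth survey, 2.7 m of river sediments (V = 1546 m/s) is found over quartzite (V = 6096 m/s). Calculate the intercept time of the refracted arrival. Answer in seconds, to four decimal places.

θ_c = arcsin(V₁/V₂) = arcsin(1546/6096) = 14.69°; cos θ_c = 0.9673.
tᵢ = 2h·cos θ_c / V₁ = 2·2.7·0.9673 / 1546 = 0.00338 s.

0.0034 s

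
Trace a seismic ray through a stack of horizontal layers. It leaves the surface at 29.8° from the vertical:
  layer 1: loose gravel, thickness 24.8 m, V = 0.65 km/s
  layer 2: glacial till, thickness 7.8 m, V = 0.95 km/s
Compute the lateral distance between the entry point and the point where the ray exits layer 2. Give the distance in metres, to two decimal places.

22.45 m

Apply Snell's law at each interface; in layer i the horizontal offset is hᵢ·tan θᵢ.
Layer 1: θ = 29.80°; offset = 24.8·tan 29.80° = 14.2031 m.
Layer 2: sin θ = 0.95·sin 29.8°/0.65 = 0.7263, θ = 46.58°; offset = 7.8·tan 46.58° = 8.2428 m.
Summing the layer offsets gives 22.4459 m.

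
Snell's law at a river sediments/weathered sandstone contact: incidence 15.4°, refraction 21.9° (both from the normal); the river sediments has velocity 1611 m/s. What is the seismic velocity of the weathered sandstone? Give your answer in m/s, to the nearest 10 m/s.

2260 m/s

Snell's law: sin 15.4°/V₁ = sin 21.9°/V₂.
V₂ = V₁·sin 21.9°/sin 15.4° = 1611 × 1.4046 = 2262.74 m/s.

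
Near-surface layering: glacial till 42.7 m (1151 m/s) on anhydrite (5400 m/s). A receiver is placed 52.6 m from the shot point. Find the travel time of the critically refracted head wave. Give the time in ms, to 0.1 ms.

t = x/V₂ + 2h·√(V₂²−V₁²)/(V₁V₂).
√(V₂²−V₁²) = √(5400²−1151²) = 5275.9 m/s; delay term = 2·42.7·5275.9/(1151·5400) = 0.07249 s.
t = 52.6/5400 + 0.07249 = 0.08223 s.

82.2 ms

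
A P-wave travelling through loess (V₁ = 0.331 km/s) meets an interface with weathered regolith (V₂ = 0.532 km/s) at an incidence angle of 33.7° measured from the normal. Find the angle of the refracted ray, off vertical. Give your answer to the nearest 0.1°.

sin θ₁/V₁ = sin θ₂/V₂ ⇒ sin θ₂ = 0.532·sin 33.7°/0.331 = 0.532·0.5548/0.331 = 0.8918.
θ₂ = arcsin 0.8918 = 63.10° from the normal.

63.1°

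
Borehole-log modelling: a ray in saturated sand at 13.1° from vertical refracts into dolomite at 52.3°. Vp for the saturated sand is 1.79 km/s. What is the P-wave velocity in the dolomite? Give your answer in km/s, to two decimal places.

6.25 km/s

sin 13.1° = 0.2267; sin 52.3° = 0.7912.
V₂ = V₁·(sin θ₂/sin θ₁) = 1.79·(0.7912/0.2267) = 6.25 km/s.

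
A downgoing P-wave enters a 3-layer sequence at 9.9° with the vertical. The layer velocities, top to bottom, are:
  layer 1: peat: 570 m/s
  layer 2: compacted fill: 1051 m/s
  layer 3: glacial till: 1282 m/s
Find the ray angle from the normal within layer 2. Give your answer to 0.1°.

Ray parameter p = sin 9.9° / 570 = 3.0163e-04 s/m.
sin θ_2 = p·V_2 = 3.0163e-04 × 1051 = 0.3170.
θ_2 = 18.48° from the vertical.

18.5°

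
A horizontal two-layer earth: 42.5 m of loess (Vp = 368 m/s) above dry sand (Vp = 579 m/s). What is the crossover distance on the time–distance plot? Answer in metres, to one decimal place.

θ_c = arcsin(368/579) = 39.46°, so cos θ_c = 0.7720 and tᵢ = 2h cos θ_c/V₁ = 0.1783 s.
At crossover x/V₁ = x/V₂ + tᵢ ⇒ x = tᵢ/(1/V₁ − 1/V₂) = 0.17832/(2.7174e-03 − 1.7271e-03) = 180.07 m.

180.1 m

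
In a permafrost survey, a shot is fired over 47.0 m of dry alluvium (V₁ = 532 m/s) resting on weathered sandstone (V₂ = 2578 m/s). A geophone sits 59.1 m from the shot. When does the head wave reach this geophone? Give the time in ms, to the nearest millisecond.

196 ms

t = x/V₂ + 2h·√(V₂²−V₁²)/(V₁V₂).
√(V₂²−V₁²) = √(2578²−532²) = 2522.5 m/s; delay term = 2·47.0·2522.5/(532·2578) = 0.17289 s.
t = 59.1/2578 + 0.17289 = 0.19581 s.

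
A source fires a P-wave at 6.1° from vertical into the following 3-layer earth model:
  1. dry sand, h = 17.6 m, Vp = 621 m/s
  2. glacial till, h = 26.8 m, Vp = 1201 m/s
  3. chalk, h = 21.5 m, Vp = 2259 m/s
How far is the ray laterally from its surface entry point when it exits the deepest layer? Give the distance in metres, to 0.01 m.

16.52 m

Apply Snell's law at each interface; in layer i the horizontal offset is hᵢ·tan θᵢ.
Layer 1: θ = 6.10°; offset = 17.6·tan 6.10° = 1.8809 m.
Layer 2: sin θ = 1201·sin 6.1°/621 = 0.2055, θ = 11.86°; offset = 26.8·tan 11.86° = 5.6279 m.
Layer 3: sin θ = 2259·sin 6.1°/621 = 0.3866, θ = 22.74°; offset = 21.5·tan 22.74° = 9.0114 m.
Σ offsets = 16.5202 m.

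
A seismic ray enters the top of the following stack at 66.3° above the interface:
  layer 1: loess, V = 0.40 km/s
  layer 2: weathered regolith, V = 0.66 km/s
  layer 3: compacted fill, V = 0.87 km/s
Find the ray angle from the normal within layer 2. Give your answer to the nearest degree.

From the normal: θ₁ = 90° − 66.3° = 23.7°.
Ray parameter p = sin 23.7° / 0.40 = 1.0049e+00 s/km.
sin θ_2 = p·V_2 = 1.0049e+00 × 0.66 = 0.6632.
θ_2 = 41.55° from the vertical.

42°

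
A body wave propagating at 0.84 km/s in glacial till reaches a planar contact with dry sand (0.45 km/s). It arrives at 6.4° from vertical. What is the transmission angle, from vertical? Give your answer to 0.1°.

Snell's law: sin θ₂ = (V₂/V₁)·sin θ₁ = (0.45/0.84)·sin 6.4° = 0.0597.
θ₂ = sin⁻¹(0.0597) = 3.42° (from vertical).

3.4°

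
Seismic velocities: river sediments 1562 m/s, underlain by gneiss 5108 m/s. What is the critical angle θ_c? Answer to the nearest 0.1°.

At critical incidence the refracted ray runs along the interface (θ₂ = 90°), so sin θ_c = V₁/V₂.
θ_c = arcsin(1562/5108) = arcsin 0.3058 = 17.81°.

17.8°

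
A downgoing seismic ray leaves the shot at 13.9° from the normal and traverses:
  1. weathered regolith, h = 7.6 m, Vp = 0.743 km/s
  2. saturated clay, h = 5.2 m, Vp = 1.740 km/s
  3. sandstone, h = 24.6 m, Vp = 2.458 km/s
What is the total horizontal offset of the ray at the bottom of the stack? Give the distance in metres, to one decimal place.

p = sin θ₁/V₁ = sin 13.9°/0.743 = 3.2332e-01 s/km is conserved through the stack.
Layer 1: θ = 13.90°; offset = 7.6·tan 13.90° = 1.881 m.
Layer 2: sin θ = p·1.740 = 0.5626 → θ = 34.23°; offset = 5.2·tan 34.23° = 3.538 m.
Layer 3: sin θ = p·2.458 = 0.7947 → θ = 52.63°; offset = 24.6·tan 52.63° = 32.210 m.
Total horizontal offset = 37.629 m.

37.6 m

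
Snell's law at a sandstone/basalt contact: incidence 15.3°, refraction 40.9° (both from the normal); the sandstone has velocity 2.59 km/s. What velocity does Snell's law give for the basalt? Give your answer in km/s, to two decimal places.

6.43 km/s

Snell's law: sin 15.3°/V₁ = sin 40.9°/V₂.
V₂ = V₁·sin 40.9°/sin 15.3° = 2.59 × 2.4813 = 6.43 km/s.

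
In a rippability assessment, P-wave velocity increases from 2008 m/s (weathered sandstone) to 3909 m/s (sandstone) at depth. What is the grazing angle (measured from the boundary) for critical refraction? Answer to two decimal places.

59.09°

At critical incidence the refracted ray runs along the interface (θ₂ = 90°), so sin θ_c = V₁/V₂.
θ_c = arcsin(2008/3909) = arcsin 0.5137 = 30.91°.
Measured from the interface: 90° − 30.91° = 59.09°.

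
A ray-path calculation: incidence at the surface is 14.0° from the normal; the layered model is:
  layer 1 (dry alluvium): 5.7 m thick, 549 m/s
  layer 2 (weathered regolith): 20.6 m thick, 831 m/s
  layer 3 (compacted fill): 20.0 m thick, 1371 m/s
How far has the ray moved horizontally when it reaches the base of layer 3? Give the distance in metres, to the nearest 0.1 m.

Apply Snell's law at each interface; in layer i the horizontal offset is hᵢ·tan θᵢ.
Layer 1: θ = 14.00°; offset = 5.7·tan 14.00° = 1.421 m.
Layer 2: sin θ = 831·sin 14.0°/549 = 0.3662, θ = 21.48°; offset = 20.6·tan 21.48° = 8.107 m.
Layer 3: sin θ = 1371·sin 14.0°/549 = 0.6041, θ = 37.17°; offset = 20.0·tan 37.17° = 15.163 m.
Σ offsets = 24.691 m.

24.7 m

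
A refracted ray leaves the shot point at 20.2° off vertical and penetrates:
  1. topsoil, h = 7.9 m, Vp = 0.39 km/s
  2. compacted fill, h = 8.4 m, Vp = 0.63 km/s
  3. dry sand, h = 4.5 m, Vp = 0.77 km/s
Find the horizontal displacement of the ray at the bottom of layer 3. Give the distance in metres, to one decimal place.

12.7 m

p = sin θ₁/V₁ = sin 20.2°/0.39 = 8.8538e-01 s/km is conserved through the stack.
Layer 1: θ = 20.20°; offset = 7.9·tan 20.20° = 2.907 m.
Layer 2: sin θ = p·0.63 = 0.5578 → θ = 33.90°; offset = 8.4·tan 33.90° = 5.645 m.
Layer 3: sin θ = p·0.77 = 0.6817 → θ = 42.98°; offset = 4.5·tan 42.98° = 4.193 m.
Total horizontal offset = 12.745 m.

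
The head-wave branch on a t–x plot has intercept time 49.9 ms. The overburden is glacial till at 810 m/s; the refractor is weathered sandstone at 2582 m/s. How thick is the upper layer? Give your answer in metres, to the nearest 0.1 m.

21.3 m

h = tᵢ·V₁·V₂ / (2·√(V₂²−V₁²)).
√(V₂²−V₁²) = √(2582² − 810²) = 2451.7 m/s.
h = 0.0499 s × 810 × 2582 / (2 × 2451.7) = 21.28 m.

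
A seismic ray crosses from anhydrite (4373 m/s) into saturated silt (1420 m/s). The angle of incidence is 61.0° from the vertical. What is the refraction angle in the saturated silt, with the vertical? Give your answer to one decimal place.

16.5°

sin θ₁/V₁ = sin θ₂/V₂ ⇒ sin θ₂ = 1420·sin 61.0°/4373 = 1420·0.8746/4373 = 0.2840.
θ₂ = arcsin 0.2840 = 16.50° from the normal.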